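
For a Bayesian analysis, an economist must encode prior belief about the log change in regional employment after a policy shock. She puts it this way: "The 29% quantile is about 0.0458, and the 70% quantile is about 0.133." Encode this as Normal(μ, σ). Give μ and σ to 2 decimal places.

The p-quantile of Normal(μ,σ) is μ + z_p·σ, with z_{0.29} = -0.5534 and z_{0.7} = 0.5244.
Eliminate σ: μ = (z₂·x₁ − z₁·x₂)/(z₂ − z₁) = (0.5244·0.0458 − (-0.5534)·0.133)/1.078 = 0.09.
Then σ = (x₂ − x₁)/(z₂ − z₁) = (0.133 − 0.0458)/1.078 = 0.08.

μ = 0.09, σ = 0.08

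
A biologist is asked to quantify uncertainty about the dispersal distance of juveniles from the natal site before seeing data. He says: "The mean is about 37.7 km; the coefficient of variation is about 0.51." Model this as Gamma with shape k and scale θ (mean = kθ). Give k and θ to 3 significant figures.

For Gamma(k, scale θ): mean = kθ, variance = kθ², so CV = 1/√k.
CV = 0.51, hence k = 1/CV² = 3.84.
Then θ = mean/k = 37.7/3.84 = 9.81.

k ≈ 3.84, θ ≈ 9.81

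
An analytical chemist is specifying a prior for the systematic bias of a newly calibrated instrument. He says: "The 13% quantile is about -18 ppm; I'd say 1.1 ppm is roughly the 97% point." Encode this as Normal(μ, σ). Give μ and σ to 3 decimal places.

μ = -10.846, σ = 6.351

The p-quantile of Normal(μ,σ) is μ + z_p·σ, with z_{0.13} = -1.126 and z_{0.97} = 1.881.
Eliminate σ: μ = (z₂·x₁ − z₁·x₂)/(z₂ − z₁) = (1.881·-18 − (-1.126)·1.1)/3.007 = -10.846.
Then σ = (x₂ − x₁)/(z₂ − z₁) = (1.1 − -18)/3.007 = 6.351.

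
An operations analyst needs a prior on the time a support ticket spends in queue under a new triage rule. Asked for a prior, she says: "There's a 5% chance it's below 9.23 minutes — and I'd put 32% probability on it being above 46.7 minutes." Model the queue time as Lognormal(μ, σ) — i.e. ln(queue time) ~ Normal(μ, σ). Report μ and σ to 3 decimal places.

If T ~ Lognormal(μ,σ) then ln T ~ Normal(μ,σ), so the p-quantile of ln T is μ + z_p·σ.
ln(9.23) = 2.222 and ln(46.7) = 3.844; z_{0.05} = -1.645, z_{0.68} = 0.4677.
σ = (3.844 − 2.222)/(0.4677 − (-1.645)) = 0.767.
μ = 2.222 − (-1.645)·0.767 = 3.485.

μ ≈ 3.485, σ ≈ 0.767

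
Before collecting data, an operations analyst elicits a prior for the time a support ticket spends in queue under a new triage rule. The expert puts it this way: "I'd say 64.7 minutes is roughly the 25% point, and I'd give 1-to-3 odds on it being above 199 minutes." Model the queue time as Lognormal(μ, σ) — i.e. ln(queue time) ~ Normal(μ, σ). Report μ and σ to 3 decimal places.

μ ≈ 4.732, σ ≈ 0.833

If T ~ Lognormal(μ,σ) then ln T ~ Normal(μ,σ), so the p-quantile of ln T is μ + z_p·σ.
ln(64.7) = 4.17 and ln(199) = 5.293; z_{0.25} = -0.6745, z_{0.75} = 0.6745.
σ = (5.293 − 4.17)/(0.6745 − (-0.6745)) = 0.833.
μ = 4.17 − (-0.6745)·0.833 = 4.732.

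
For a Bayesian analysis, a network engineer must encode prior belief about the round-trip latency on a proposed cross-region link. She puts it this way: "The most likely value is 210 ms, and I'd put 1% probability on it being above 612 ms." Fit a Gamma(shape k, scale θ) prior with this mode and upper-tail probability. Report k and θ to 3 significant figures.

k ≈ 4.96, θ ≈ 53

Gamma(k,θ) with k>1 has mode (k−1)θ, so θ = 210/(k−1).
Need P(X < 612) = 0.99 with θ tied to k this way. Start at k = 2, θ = 210: P(X<612) ≈ 0.788.
Too low — raise k to concentrate. Iterating converges to k ≈ 4.96.
Then θ = 210/(4.96−1) ≈ 53.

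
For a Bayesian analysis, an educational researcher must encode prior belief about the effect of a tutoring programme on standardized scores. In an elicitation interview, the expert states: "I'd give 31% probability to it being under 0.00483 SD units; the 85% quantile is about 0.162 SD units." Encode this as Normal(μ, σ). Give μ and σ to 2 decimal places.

μ = 0.06, σ = 0.10

The p-quantile of Normal(μ,σ) is μ + z_p·σ, with z_{0.31} = -0.4959 and z_{0.85} = 1.036.
Eliminate σ: μ = (z₂·x₁ − z₁·x₂)/(z₂ − z₁) = (1.036·0.00483 − (-0.4959)·0.162)/1.532 = 0.06.
Then σ = (x₂ − x₁)/(z₂ − z₁) = (0.162 − 0.00483)/1.532 = 0.10.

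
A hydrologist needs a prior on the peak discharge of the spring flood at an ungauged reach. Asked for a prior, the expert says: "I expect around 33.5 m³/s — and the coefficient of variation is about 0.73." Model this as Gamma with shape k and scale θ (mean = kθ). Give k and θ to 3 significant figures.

k ≈ 1.88, θ ≈ 17.9

For Gamma(k, scale θ): mean = kθ, variance = kθ², so CV = 1/√k.
CV = 0.73, hence k = 1/CV² = 1.88.
Then θ = mean/k = 33.5/1.88 = 17.9.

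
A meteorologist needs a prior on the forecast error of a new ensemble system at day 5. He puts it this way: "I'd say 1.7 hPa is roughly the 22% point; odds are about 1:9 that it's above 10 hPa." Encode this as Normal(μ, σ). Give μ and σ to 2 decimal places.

For Normal(μ,σ), the p-quantile is μ + z_p·σ. Here z_{0.22} = -0.7722, z_{0.9} = 1.282.
So 1.7 = μ − 0.7722σ and 10 = μ + 1.282σ.
Subtracting: σ = (10 − 1.7)/(1.282 − (-0.7722)) = 4.04.
Then μ = 1.7 − (-0.7722)·4.04 = 4.82.

μ = 4.82, σ = 4.04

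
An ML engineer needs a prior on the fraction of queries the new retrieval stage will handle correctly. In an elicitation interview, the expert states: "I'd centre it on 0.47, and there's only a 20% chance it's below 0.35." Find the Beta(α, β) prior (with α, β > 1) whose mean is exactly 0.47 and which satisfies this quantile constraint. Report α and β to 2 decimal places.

With mean 0.47 fixed, write α = 0.47s, β = 0.53s where s = α+β.
Need P(θ < 0.35) = 0.2 under Beta(0.47s, 0.53s). Normal approximation: (q−m)/√(m(1−m)/s) ≈ z_{0.2} = -0.842, so s ≈ 0.47·0.53·(-0.842)²/(0.35−0.47)² = 12.3.
At s = 12.3: P(θ<0.35) ≈ 0.202. Adjusting to match 0.2 gives s ≈ 12.46.
So α = 0.47·12.46 ≈ 5.86, β = 0.53·12.46 ≈ 6.61.

α ≈ 5.86, β ≈ 6.61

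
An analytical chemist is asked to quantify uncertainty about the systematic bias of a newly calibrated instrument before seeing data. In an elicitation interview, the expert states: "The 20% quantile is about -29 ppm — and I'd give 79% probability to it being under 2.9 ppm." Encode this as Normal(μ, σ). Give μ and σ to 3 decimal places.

For Normal(μ,σ), the p-quantile is μ + z_p·σ. Here z_{0.2} = -0.8416, z_{0.79} = 0.8064.
So -29 = μ − 0.8416σ and 2.9 = μ + 0.8064σ.
Subtracting: σ = (2.9 − -29)/(0.8064 − (-0.8416)) = 19.356.
Then μ = -29 − (-0.8416)·19.356 = -12.709.

μ = -12.709, σ = 19.356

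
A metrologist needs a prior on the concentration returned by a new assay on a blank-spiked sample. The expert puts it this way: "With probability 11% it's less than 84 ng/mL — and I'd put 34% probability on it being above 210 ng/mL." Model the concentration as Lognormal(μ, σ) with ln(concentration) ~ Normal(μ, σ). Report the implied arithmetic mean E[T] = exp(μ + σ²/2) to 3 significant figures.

If T ~ Lognormal(μ,σ) then ln T ~ Normal(μ,σ), so the p-quantile of ln T is μ + z_p·σ.
ln(84) = 4.431 and ln(210) = 5.347; z_{0.11} = -1.227, z_{0.66} = 0.4125.
σ = (5.347 − 4.431)/(0.4125 − (-1.227)) = 0.559.
μ = 4.431 − (-1.227)·0.559 = 5.117.
E[T] = exp(μ + σ²/2) = exp(5.117 + 0.1563) = 195 ng/mL.

E[T] ≈ 195 ng/mL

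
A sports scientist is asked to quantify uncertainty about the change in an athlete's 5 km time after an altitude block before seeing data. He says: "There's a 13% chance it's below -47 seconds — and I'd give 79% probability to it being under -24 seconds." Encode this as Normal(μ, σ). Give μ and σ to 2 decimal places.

μ = -33.60, σ = 11.90

The p-quantile of Normal(μ,σ) is μ + z_p·σ, with z_{0.13} = -1.126 and z_{0.79} = 0.8064.
Eliminate σ: μ = (z₂·x₁ − z₁·x₂)/(z₂ − z₁) = (0.8064·-47 − (-1.126)·-24)/1.933 = -33.60.
Then σ = (x₂ − x₁)/(z₂ − z₁) = (-24 − -47)/1.933 = 11.90.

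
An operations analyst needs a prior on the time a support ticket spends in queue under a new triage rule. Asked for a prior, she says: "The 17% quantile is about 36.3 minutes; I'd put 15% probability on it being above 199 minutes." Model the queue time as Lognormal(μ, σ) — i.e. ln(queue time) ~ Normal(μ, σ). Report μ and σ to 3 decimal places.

If T ~ Lognormal(μ,σ) then ln T ~ Normal(μ,σ), so the p-quantile of ln T is μ + z_p·σ.
ln(36.3) = 3.592 and ln(199) = 5.293; z_{0.17} = -0.9542, z_{0.85} = 1.036.
σ = (5.293 − 3.592)/(1.036 − (-0.9542)) = 0.855.
μ = 3.592 − (-0.9542)·0.855 = 4.407.

μ ≈ 4.407, σ ≈ 0.855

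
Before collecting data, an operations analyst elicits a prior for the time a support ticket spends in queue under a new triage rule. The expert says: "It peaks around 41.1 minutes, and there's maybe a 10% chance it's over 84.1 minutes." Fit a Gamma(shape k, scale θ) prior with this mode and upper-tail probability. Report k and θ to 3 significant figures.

k ≈ 4.74, θ ≈ 11

Gamma(k,θ) with k>1 has mode (k−1)θ, so θ = 41.1/(k−1).
Need P(X < 84.1) = 0.9 with θ tied to k this way. Start at k = 2, θ = 41.1: P(X<84.1) ≈ 0.606.
Too low — raise k to concentrate. Iterating converges to k ≈ 4.74.
Then θ = 41.1/(4.74−1) ≈ 11.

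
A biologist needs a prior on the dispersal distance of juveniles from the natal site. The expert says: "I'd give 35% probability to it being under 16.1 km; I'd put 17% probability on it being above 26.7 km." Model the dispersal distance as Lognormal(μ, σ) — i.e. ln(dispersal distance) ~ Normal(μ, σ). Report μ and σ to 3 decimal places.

If T ~ Lognormal(μ,σ) then ln T ~ Normal(μ,σ), so the p-quantile of ln T is μ + z_p·σ.
ln(16.1) = 2.779 and ln(26.7) = 3.285; z_{0.35} = -0.3853, z_{0.83} = 0.9542.
σ = (3.285 − 2.779)/(0.9542 − (-0.3853)) = 0.378.
μ = 2.779 − (-0.3853)·0.378 = 2.924.

μ ≈ 2.924, σ ≈ 0.378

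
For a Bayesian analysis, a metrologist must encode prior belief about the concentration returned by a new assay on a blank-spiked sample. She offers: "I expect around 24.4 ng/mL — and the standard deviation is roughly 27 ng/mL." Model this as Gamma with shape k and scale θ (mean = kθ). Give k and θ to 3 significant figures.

k ≈ 0.817, θ ≈ 29.9

For Gamma(k, scale θ): mean = kθ, variance = kθ², so CV = 1/√k.
CV = SD/mean = 27/24.4 = 1.107, hence k = 1/CV² = 0.817.
Then θ = mean/k = 24.4/0.817 = 29.9.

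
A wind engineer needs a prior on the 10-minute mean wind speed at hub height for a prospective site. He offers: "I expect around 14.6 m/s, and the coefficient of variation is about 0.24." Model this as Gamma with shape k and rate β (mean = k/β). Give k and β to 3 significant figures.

For Gamma(k, rate β): mean = k/β, variance = k/β², so CV = 1/√k.
CV = 0.24, hence k = 1/CV² = 17.4.
Then β = k/mean = 17.4/14.6 = 1.19.

k ≈ 17.4, β ≈ 1.19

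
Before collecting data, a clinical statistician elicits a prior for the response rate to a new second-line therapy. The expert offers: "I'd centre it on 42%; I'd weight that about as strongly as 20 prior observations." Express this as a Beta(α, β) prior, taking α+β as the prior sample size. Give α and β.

Under the effective-sample-size interpretation, Beta(α, β) has prior mean α/(α+β) and prior sample size α+β.
So α+β = 20 and α/(α+β) = 0.42, giving α = 0.42·20 = 8.4 and β = 20 − 8.4 = 11.6.

α = 8.4, β = 11.6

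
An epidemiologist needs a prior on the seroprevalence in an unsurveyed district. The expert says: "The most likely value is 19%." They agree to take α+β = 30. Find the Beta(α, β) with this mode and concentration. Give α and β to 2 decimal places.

α = 6.32, β = 23.68

For α,β > 1 the Beta mode is (α−1)/(α+β−2). With α+β = 30, the mode is (α−1)/28.
Set (α−1)/28 = 0.19 → α = 1 + 0.19·28 = 6.32.
β = 30 − α = 23.68.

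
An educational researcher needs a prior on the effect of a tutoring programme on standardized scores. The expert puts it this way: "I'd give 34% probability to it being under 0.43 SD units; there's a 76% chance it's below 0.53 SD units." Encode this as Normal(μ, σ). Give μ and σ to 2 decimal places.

μ = 0.47, σ = 0.09

For Normal(μ,σ), the p-quantile is μ + z_p·σ. Here z_{0.34} = -0.4125, z_{0.76} = 0.7063.
So 0.43 = μ − 0.4125σ and 0.53 = μ + 0.7063σ.
Subtracting: σ = (0.53 − 0.43)/(0.7063 − (-0.4125)) = 0.09.
Then μ = 0.43 − (-0.4125)·0.09 = 0.47.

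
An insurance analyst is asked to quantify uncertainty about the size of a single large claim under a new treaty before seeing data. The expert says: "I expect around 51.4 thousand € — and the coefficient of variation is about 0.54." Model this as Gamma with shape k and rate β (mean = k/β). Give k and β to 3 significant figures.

For Gamma(k, rate β): mean = k/β, variance = k/β², so CV = 1/√k.
CV = 0.54, hence k = 1/CV² = 3.43.
Then β = k/mean = 3.43/51.4 = 0.0667.

k ≈ 3.43, β ≈ 0.0667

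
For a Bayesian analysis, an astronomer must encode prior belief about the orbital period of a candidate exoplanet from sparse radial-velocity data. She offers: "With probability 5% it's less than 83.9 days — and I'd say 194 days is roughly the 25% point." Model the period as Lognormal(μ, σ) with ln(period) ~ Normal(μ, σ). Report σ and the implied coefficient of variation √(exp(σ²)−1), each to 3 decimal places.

σ ≈ 0.864, CV ≈ 1.053

If T ~ Lognormal(μ,σ) then ln T ~ Normal(μ,σ), so the p-quantile of ln T is μ + z_p·σ.
ln(83.9) = 4.43 and ln(194) = 5.268; z_{0.05} = -1.645, z_{0.25} = -0.6745.
σ = (5.268 − 4.43)/(-0.6745 − (-1.645)) = 0.864.
μ = 4.43 − (-1.645)·0.864 = 5.851.
CV = √(exp(σ²)−1) = √(exp(0.7462)−1) = 1.053.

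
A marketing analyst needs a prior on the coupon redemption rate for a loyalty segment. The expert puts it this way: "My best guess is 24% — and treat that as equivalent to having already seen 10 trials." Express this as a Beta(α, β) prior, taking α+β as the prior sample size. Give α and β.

Under the effective-sample-size interpretation, Beta(α, β) has prior mean α/(α+β) and prior sample size α+β.
So α+β = 10 and α/(α+β) = 0.24, giving α = 0.24·10 = 2.4 and β = 10 − 2.4 = 7.6.

α = 2.4, β = 7.6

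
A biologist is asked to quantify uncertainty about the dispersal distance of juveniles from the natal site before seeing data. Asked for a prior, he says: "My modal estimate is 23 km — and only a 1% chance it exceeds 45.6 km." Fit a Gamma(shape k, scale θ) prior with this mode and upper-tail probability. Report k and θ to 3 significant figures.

k ≈ 11.5, θ ≈ 2.19

Gamma(k,θ) with k>1 has mode (k−1)θ, so θ = 23/(k−1).
Need P(X < 45.6) = 0.99 with θ tied to k this way. Start at k = 2, θ = 23: P(X<45.6) ≈ 0.589.
Too low — raise k to concentrate. Iterating converges to k ≈ 11.5.
Then θ = 23/(11.5−1) ≈ 2.19.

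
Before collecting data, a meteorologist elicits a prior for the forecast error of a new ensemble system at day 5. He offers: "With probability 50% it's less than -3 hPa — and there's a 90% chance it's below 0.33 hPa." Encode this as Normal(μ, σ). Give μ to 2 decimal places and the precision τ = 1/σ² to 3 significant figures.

μ = -3.00, τ = 0.148

For Normal(μ,σ), the p-quantile is μ + z_p·σ. Here z_{0.5} = 0, z_{0.9} = 1.282.
So -3 = μ + 0σ and 0.33 = μ + 1.282σ.
Subtracting: σ = (0.33 − -3)/(1.282 − (0)) = 2.60.
Then μ = -3 − (0)·2.60 = -3.00.
Precision τ = 1/σ² = 1/2.598² = 0.148.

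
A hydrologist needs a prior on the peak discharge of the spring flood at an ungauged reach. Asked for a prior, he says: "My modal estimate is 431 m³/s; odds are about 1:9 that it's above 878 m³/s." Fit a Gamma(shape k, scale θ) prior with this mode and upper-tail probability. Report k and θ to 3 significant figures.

Gamma(k,θ) with k>1 has mode (k−1)θ, so θ = 431/(k−1).
Need P(X < 878) = 0.9 with θ tied to k this way. Start at k = 2, θ = 431: P(X<878) ≈ 0.604.
Too low — raise k to concentrate. Iterating converges to k ≈ 4.79.
Then θ = 431/(4.79−1) ≈ 114.

k ≈ 4.79, θ ≈ 114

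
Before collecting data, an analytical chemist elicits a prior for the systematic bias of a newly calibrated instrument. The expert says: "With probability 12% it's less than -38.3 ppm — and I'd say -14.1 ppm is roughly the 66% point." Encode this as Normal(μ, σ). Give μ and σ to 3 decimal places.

The p-quantile of Normal(μ,σ) is μ + z_p·σ, with z_{0.12} = -1.175 and z_{0.66} = 0.4125.
Eliminate σ: μ = (z₂·x₁ − z₁·x₂)/(z₂ − z₁) = (0.4125·-38.3 − (-1.175)·-14.1)/1.587 = -20.388.
Then σ = (x₂ − x₁)/(z₂ − z₁) = (-14.1 − -38.3)/1.587 = 15.245.

μ = -20.388, σ = 15.245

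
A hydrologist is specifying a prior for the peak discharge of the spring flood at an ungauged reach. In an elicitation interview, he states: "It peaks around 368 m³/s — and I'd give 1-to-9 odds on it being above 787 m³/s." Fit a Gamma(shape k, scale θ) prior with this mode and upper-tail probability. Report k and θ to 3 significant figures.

k ≈ 4.33, θ ≈ 111

Gamma(k,θ) with k>1 has mode (k−1)θ, so θ = 368/(k−1).
Need P(X < 787) = 0.9 with θ tied to k this way. Start at k = 2, θ = 368: P(X<787) ≈ 0.630.
Too low — raise k to concentrate. Iterating converges to k ≈ 4.33.
Then θ = 368/(4.33−1) ≈ 111.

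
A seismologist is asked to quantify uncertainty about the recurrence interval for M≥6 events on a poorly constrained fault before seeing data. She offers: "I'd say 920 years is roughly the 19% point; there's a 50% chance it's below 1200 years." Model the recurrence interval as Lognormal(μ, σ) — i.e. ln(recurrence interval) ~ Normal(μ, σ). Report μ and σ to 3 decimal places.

μ ≈ 7.090, σ ≈ 0.303

If T ~ Lognormal(μ,σ) then ln T ~ Normal(μ,σ), so the p-quantile of ln T is μ + z_p·σ.
ln(920) = 6.824 and ln(1200) = 7.09; z_{0.19} = -0.8779, z_{0.5} = 0.
σ = (7.09 − 6.824)/(0 − (-0.8779)) = 0.303.
μ = 6.824 − (-0.8779)·0.303 = 7.090.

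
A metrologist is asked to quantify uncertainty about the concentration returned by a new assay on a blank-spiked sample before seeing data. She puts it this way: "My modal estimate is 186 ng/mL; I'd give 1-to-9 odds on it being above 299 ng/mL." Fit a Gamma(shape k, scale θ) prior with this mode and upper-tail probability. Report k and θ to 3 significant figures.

Gamma(k,θ) with k>1 has mode (k−1)θ, so θ = 186/(k−1).
Need P(X < 299) = 0.9 with θ tied to k this way. Start at k = 2, θ = 186: P(X<299) ≈ 0.477.
Too low — raise k to concentrate. Iterating converges to k ≈ 9.34.
Then θ = 186/(9.34−1) ≈ 22.3.

k ≈ 9.34, θ ≈ 22.3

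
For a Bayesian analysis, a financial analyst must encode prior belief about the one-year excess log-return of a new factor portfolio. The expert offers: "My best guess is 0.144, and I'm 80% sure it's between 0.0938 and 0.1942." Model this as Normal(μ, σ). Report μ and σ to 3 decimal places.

A symmetric 80% interval runs μ ± z·σ with z = 1.282.
Half-width = 0.0502, so σ = 0.0502/1.282 = 0.039.
μ is the stated best guess, 0.144.

μ = 0.144, σ = 0.039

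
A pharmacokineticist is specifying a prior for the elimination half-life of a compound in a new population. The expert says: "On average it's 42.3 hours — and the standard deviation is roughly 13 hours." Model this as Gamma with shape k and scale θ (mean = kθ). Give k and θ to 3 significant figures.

k ≈ 10.6, θ ≈ 4

For Gamma(k, scale θ): mean = kθ, variance = kθ², so CV = 1/√k.
CV = SD/mean = 13/42.3 = 0.3073, hence k = 1/CV² = 10.6.
Then θ = mean/k = 42.3/10.6 = 4.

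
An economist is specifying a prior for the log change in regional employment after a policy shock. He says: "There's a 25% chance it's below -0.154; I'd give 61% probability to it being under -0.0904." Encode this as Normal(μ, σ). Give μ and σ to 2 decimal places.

For Normal(μ,σ), the p-quantile is μ + z_p·σ. Here z_{0.25} = -0.6745, z_{0.61} = 0.2793.
So -0.154 = μ − 0.6745σ and -0.0904 = μ + 0.2793σ.
Subtracting: σ = (-0.0904 − -0.154)/(0.2793 − (-0.6745)) = 0.07.
Then μ = -0.154 − (-0.6745)·0.07 = -0.11.

μ = -0.11, σ = 0.07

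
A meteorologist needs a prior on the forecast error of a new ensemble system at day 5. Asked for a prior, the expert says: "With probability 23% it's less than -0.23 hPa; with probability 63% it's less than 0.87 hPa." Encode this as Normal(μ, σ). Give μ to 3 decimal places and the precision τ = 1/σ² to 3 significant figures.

The p-quantile of Normal(μ,σ) is μ + z_p·σ, with z_{0.23} = -0.7388 and z_{0.63} = 0.3319.
Eliminate σ: μ = (z₂·x₁ − z₁·x₂)/(z₂ − z₁) = (0.3319·-0.23 − (-0.7388)·0.87)/1.071 = 0.529.
Then σ = (x₂ − x₁)/(z₂ − z₁) = (0.87 − -0.23)/1.071 = 1.027.
Precision τ = 1/σ² = 1/1.027² = 0.947.

μ = 0.529, τ = 0.947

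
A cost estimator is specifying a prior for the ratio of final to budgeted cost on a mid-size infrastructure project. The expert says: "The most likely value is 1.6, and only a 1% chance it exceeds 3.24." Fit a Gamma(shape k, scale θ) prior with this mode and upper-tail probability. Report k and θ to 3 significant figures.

k ≈ 10.8, θ ≈ 0.163

Gamma(k,θ) with k>1 has mode (k−1)θ, so θ = 1.6/(k−1).
Need P(X < 3.24) = 0.99 with θ tied to k this way. Start at k = 2, θ = 1.6: P(X<3.24) ≈ 0.601.
Too low — raise k to concentrate. Iterating converges to k ≈ 10.8.
Then θ = 1.6/(10.8−1) ≈ 0.163.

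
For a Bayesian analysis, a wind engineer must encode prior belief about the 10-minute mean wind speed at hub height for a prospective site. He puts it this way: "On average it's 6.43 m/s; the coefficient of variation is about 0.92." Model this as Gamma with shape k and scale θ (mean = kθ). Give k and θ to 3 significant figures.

k ≈ 1.18, θ ≈ 5.44

For Gamma(k, scale θ): mean = kθ, variance = kθ², so CV = 1/√k.
CV = 0.92, hence k = 1/CV² = 1.18.
Then θ = mean/k = 6.43/1.18 = 5.44.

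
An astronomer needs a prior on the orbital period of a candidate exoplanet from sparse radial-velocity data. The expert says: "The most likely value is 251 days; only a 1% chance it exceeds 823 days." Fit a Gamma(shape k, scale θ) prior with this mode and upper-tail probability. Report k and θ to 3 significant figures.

Gamma(k,θ) with k>1 has mode (k−1)θ, so θ = 251/(k−1).
Need P(X < 823) = 0.99 with θ tied to k this way. Start at k = 2, θ = 251: P(X<823) ≈ 0.839.
Too low — raise k to concentrate. Iterating converges to k ≈ 4.12.
Then θ = 251/(4.12−1) ≈ 80.4.

k ≈ 4.12, θ ≈ 80.4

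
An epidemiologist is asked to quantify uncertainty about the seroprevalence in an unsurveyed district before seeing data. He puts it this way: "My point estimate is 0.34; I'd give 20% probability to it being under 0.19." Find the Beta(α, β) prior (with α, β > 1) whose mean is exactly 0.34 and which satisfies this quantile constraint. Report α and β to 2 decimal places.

With mean 0.34 fixed, write α = 0.34s, β = 0.66s where s = α+β.
Need P(θ < 0.19) = 0.2 under Beta(0.34s, 0.66s). Normal approximation: (q−m)/√(m(1−m)/s) ≈ z_{0.2} = -0.842, so s ≈ 0.34·0.66·(-0.842)²/(0.19−0.34)² = 7.1.
At s = 7.1: P(θ<0.19) ≈ 0.206. Adjusting to match 0.2 gives s ≈ 7.33.
So α = 0.34·7.33 ≈ 2.49, β = 0.66·7.33 ≈ 4.84.

α ≈ 2.49, β ≈ 4.84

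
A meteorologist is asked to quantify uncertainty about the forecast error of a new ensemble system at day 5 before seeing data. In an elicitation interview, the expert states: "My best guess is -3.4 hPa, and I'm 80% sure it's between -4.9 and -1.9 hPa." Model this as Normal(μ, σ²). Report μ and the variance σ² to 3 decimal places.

μ = -3.400, σ² = 1.370

A symmetric 80% interval runs μ ± z·σ with z = 1.282.
Half-width = 1.5, so σ = 1.5/1.282 = 1.1705 and σ² = 1.370.
μ is the stated best guess, -3.400.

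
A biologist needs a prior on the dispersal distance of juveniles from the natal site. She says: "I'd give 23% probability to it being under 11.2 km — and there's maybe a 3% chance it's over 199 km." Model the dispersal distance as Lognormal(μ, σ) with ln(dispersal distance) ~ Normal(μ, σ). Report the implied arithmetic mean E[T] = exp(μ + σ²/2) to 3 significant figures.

If T ~ Lognormal(μ,σ) then ln T ~ Normal(μ,σ), so the p-quantile of ln T is μ + z_p·σ.
ln(11.2) = 2.416 and ln(199) = 5.293; z_{0.23} = -0.7388, z_{0.97} = 1.881.
σ = (5.293 − 2.416)/(1.881 − (-0.7388)) = 1.098.
μ = 2.416 − (-0.7388)·1.098 = 3.227.
E[T] = exp(μ + σ²/2) = exp(3.227 + 0.6032) = 46.1 km.

E[T] ≈ 46.1 km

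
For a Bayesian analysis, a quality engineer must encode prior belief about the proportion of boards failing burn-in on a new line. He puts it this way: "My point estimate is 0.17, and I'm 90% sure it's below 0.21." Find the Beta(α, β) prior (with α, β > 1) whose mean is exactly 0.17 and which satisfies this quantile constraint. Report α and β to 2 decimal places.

With mean 0.17 fixed, write α = 0.17s, β = 0.83s where s = α+β.
Need P(θ < 0.21) = 0.9 under Beta(0.17s, 0.83s). Normal approximation: (q−m)/√(m(1−m)/s) ≈ z_{0.9} = 1.28, so s ≈ 0.17·0.83·(1.28)²/(0.21−0.17)² = 144.8.
At s = 144.8: P(θ<0.21) ≈ 0.896. Adjusting to match 0.9 gives s ≈ 150.69.
So α = 0.17·150.69 ≈ 25.62, β = 0.83·150.69 ≈ 125.07.

α ≈ 25.62, β ≈ 125.07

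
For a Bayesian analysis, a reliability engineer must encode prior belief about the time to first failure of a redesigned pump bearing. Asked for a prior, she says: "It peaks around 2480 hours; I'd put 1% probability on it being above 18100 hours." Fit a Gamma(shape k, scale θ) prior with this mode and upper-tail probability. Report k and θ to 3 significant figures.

k ≈ 1.88, θ ≈ 2820

Gamma(k,θ) with k>1 has mode (k−1)θ, so θ = 2480/(k−1).
Need P(X < 18100) = 0.99 with θ tied to k this way. Start at k = 2, θ = 2480: P(X<18100) ≈ 0.994.
Too high — lower k to spread out. Iterating converges to k ≈ 1.88.
Then θ = 2480/(1.88−1) ≈ 2820.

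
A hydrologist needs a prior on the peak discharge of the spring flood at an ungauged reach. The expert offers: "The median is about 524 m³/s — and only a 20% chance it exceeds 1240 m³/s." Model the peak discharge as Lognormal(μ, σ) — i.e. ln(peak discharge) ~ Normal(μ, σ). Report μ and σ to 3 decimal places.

μ ≈ 6.261, σ ≈ 1.023

If T ~ Lognormal(μ,σ) then ln T ~ Normal(μ,σ), so the p-quantile of ln T is μ + z_p·σ.
ln(524) = 6.261 and ln(1240) = 7.123; z_{0.5} = 0, z_{0.8} = 0.8416.
σ = (7.123 − 6.261)/(0.8416 − (0)) = 1.023.
μ = 6.261 − (0)·1.023 = 6.261.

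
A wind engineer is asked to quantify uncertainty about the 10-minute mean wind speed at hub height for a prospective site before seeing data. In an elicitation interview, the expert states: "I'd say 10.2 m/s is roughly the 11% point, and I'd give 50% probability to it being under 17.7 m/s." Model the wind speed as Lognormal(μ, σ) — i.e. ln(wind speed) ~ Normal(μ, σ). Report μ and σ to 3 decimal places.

If T ~ Lognormal(μ,σ) then ln T ~ Normal(μ,σ), so the p-quantile of ln T is μ + z_p·σ.
ln(10.2) = 2.322 and ln(17.7) = 2.874; z_{0.11} = -1.227, z_{0.5} = 0.
σ = (2.874 − 2.322)/(0 − (-1.227)) = 0.449.
μ = 2.322 − (-1.227)·0.449 = 2.874.

μ ≈ 2.874, σ ≈ 0.449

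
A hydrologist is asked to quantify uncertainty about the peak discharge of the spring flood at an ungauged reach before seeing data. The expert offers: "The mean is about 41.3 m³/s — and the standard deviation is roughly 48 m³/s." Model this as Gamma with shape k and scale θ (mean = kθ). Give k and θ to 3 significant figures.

For Gamma(k, scale θ): mean = kθ, variance = kθ², so CV = 1/√k.
CV = SD/mean = 48/41.3 = 1.162, hence k = 1/CV² = 0.74.
Then θ = mean/k = 41.3/0.74 = 55.8.

k ≈ 0.74, θ ≈ 55.8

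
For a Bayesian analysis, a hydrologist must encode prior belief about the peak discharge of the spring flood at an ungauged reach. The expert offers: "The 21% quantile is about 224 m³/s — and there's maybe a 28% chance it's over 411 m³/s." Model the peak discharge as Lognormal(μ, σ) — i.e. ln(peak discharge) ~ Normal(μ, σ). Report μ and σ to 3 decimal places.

If T ~ Lognormal(μ,σ) then ln T ~ Normal(μ,σ), so the p-quantile of ln T is μ + z_p·σ.
ln(224) = 5.412 and ln(411) = 6.019; z_{0.21} = -0.8064, z_{0.72} = 0.5828.
σ = (6.019 − 5.412)/(0.5828 − (-0.8064)) = 0.437.
μ = 5.412 − (-0.8064)·0.437 = 5.764.

μ ≈ 5.764, σ ≈ 0.437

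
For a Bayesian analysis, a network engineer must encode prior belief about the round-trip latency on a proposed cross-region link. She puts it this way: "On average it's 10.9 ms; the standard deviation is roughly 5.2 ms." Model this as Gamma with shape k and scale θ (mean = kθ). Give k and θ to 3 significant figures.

k ≈ 4.39, θ ≈ 2.48

For Gamma(k, scale θ): mean = kθ, variance = kθ², so CV = 1/√k.
CV = SD/mean = 5.2/10.9 = 0.4771, hence k = 1/CV² = 4.39.
Then θ = mean/k = 10.9/4.39 = 2.48.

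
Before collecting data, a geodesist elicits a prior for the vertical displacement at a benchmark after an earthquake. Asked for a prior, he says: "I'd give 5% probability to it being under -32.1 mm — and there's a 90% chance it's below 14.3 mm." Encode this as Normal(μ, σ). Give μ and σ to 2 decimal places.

μ = -6.02, σ = 15.86

The p-quantile of Normal(μ,σ) is μ + z_p·σ, with z_{0.05} = -1.645 and z_{0.9} = 1.282.
Eliminate σ: μ = (z₂·x₁ − z₁·x₂)/(z₂ − z₁) = (1.282·-32.1 − (-1.645)·14.3)/2.926 = -6.02.
Then σ = (x₂ − x₁)/(z₂ − z₁) = (14.3 − -32.1)/2.926 = 15.86.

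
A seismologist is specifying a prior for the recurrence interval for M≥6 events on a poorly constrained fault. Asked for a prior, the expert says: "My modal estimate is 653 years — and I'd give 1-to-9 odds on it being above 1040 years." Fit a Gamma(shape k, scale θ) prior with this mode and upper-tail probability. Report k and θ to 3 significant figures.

Gamma(k,θ) with k>1 has mode (k−1)θ, so θ = 653/(k−1).
Need P(X < 1040) = 0.9 with θ tied to k this way. Start at k = 2, θ = 653: P(X<1040) ≈ 0.473.
Too low — raise k to concentrate. Iterating converges to k ≈ 9.67.
Then θ = 653/(9.67−1) ≈ 75.3.

k ≈ 9.67, θ ≈ 75.3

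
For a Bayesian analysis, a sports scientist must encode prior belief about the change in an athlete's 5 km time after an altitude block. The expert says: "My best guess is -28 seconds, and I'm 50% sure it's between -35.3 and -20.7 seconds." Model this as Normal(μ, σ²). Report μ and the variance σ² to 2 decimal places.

A symmetric 50% interval runs μ ± z·σ with z = 0.6745.
Half-width = 7.3, so σ = 7.3/0.6745 = 10.823 and σ² = 117.14.
μ is the stated best guess, -28.00.

μ = -28.00, σ² = 117.14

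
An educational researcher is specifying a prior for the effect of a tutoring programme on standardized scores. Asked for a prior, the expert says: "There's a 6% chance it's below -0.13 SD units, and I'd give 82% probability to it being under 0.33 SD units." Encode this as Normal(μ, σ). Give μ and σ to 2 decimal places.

μ = 0.16, σ = 0.19

The p-quantile of Normal(μ,σ) is μ + z_p·σ, with z_{0.06} = -1.555 and z_{0.82} = 0.9154.
Eliminate σ: μ = (z₂·x₁ − z₁·x₂)/(z₂ − z₁) = (0.9154·-0.13 − (-1.555)·0.33)/2.47 = 0.16.
Then σ = (x₂ − x₁)/(z₂ − z₁) = (0.33 − -0.13)/2.47 = 0.19.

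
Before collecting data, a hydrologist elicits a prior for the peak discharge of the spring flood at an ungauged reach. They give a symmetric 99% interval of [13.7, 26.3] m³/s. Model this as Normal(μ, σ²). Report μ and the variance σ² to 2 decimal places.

A symmetric 99% interval runs μ ± z·σ with z = 2.576.
Half-width = 6.3, so σ = 6.3/2.576 = 2.446 and σ² = 5.98.
μ is the interval midpoint, 20.00.

μ = 20.00, σ² = 5.98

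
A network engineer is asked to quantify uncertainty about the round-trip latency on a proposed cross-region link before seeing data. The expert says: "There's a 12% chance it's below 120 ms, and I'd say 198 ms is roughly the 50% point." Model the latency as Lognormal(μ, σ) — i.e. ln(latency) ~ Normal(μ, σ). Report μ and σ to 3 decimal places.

μ ≈ 5.288, σ ≈ 0.426

If T ~ Lognormal(μ,σ) then ln T ~ Normal(μ,σ), so the p-quantile of ln T is μ + z_p·σ.
ln(120) = 4.787 and ln(198) = 5.288; z_{0.12} = -1.175, z_{0.5} = 0.
σ = (5.288 − 4.787)/(0 − (-1.175)) = 0.426.
μ = 4.787 − (-1.175)·0.426 = 5.288.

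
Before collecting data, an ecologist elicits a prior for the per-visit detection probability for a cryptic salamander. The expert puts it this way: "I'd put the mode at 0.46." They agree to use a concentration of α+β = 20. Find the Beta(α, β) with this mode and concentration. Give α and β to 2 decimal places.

α = 9.28, β = 10.72

For α,β > 1 the Beta mode is (α−1)/(α+β−2). With α+β = 20, the mode is (α−1)/18.
Set (α−1)/18 = 0.46 → α = 1 + 0.46·18 = 9.28.
β = 20 − α = 10.72.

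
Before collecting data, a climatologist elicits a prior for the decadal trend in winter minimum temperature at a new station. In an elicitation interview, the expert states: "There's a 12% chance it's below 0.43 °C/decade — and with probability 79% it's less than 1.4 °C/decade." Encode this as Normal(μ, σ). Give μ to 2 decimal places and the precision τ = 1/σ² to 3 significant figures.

The p-quantile of Normal(μ,σ) is μ + z_p·σ, with z_{0.12} = -1.175 and z_{0.79} = 0.8064.
Eliminate σ: μ = (z₂·x₁ − z₁·x₂)/(z₂ − z₁) = (0.8064·0.43 − (-1.175)·1.4)/1.981 = 1.01.
Then σ = (x₂ − x₁)/(z₂ − z₁) = (1.4 − 0.43)/1.981 = 0.49.
Precision τ = 1/σ² = 1/0.4896² = 4.17.

μ = 1.01, τ = 4.17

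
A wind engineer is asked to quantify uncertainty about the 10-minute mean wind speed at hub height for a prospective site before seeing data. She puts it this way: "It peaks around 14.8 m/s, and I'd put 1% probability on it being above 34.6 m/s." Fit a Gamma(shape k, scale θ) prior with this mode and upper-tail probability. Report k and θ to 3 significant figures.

k ≈ 7.6, θ ≈ 2.24

Gamma(k,θ) with k>1 has mode (k−1)θ, so θ = 14.8/(k−1).
Need P(X < 34.6) = 0.99 with θ tied to k this way. Start at k = 2, θ = 14.8: P(X<34.6) ≈ 0.678.
Too low — raise k to concentrate. Iterating converges to k ≈ 7.6.
Then θ = 14.8/(7.6−1) ≈ 2.24.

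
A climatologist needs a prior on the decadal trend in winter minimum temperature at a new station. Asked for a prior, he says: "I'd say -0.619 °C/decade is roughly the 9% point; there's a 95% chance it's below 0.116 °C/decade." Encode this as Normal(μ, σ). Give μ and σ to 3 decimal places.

The p-quantile of Normal(μ,σ) is μ + z_p·σ, with z_{0.09} = -1.341 and z_{0.95} = 1.645.
Eliminate σ: μ = (z₂·x₁ − z₁·x₂)/(z₂ − z₁) = (1.645·-0.619 − (-1.341)·0.116)/2.986 = -0.289.
Then σ = (x₂ − x₁)/(z₂ − z₁) = (0.116 − -0.619)/2.986 = 0.246.

μ = -0.289, σ = 0.246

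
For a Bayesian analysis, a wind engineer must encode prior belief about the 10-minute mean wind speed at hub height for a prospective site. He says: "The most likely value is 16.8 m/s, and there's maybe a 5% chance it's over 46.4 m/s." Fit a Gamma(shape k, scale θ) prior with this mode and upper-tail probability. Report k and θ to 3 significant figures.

Gamma(k,θ) with k>1 has mode (k−1)θ, so θ = 16.8/(k−1).
Need P(X < 46.4) = 0.95 with θ tied to k this way. Start at k = 2, θ = 16.8: P(X<46.4) ≈ 0.762.
Too low — raise k to concentrate. Iterating converges to k ≈ 3.6.
Then θ = 16.8/(3.6−1) ≈ 6.47.

k ≈ 3.6, θ ≈ 6.47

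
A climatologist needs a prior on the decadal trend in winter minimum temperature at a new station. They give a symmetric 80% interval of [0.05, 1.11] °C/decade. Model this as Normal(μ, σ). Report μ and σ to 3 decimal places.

μ = 0.580, σ = 0.414

A symmetric 80% interval runs μ ± z·σ with z = 1.282.
Half-width = 0.53, so σ = 0.53/1.282 = 0.414.
μ is the interval midpoint, 0.580.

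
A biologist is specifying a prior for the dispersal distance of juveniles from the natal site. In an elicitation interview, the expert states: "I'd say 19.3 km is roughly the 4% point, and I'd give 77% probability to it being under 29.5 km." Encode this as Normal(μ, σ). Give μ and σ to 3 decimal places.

μ = 26.473, σ = 4.097

For Normal(μ,σ), the p-quantile is μ + z_p·σ. Here z_{0.04} = -1.751, z_{0.77} = 0.7388.
So 19.3 = μ − 1.751σ and 29.5 = μ + 0.7388σ.
Subtracting: σ = (29.5 − 19.3)/(0.7388 − (-1.751)) = 4.097.
Then μ = 19.3 − (-1.751)·4.097 = 26.473.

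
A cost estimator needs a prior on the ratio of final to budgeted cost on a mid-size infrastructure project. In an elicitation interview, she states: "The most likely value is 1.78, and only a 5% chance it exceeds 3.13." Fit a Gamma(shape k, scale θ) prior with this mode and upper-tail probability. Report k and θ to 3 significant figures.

Gamma(k,θ) with k>1 has mode (k−1)θ, so θ = 1.78/(k−1).
Need P(X < 3.13) = 0.95 with θ tied to k this way. Start at k = 2, θ = 1.78: P(X<3.13) ≈ 0.525.
Too low — raise k to concentrate. Iterating converges to k ≈ 9.76.
Then θ = 1.78/(9.76−1) ≈ 0.203.

k ≈ 9.76, θ ≈ 0.203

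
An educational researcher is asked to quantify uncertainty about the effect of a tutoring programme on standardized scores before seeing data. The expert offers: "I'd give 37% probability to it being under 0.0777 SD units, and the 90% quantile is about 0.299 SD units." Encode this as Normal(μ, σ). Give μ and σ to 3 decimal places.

For Normal(μ,σ), the p-quantile is μ + z_p·σ. Here z_{0.37} = -0.3319, z_{0.9} = 1.282.
So 0.0777 = μ − 0.3319σ and 0.299 = μ + 1.282σ.
Subtracting: σ = (0.299 − 0.0777)/(1.282 − (-0.3319)) = 0.137.
Then μ = 0.0777 − (-0.3319)·0.137 = 0.123.

μ = 0.123, σ = 0.137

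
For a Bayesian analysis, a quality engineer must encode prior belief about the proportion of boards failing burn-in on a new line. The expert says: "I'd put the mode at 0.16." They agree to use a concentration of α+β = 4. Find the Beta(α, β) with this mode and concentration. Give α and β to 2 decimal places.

α = 1.32, β = 2.68

For α,β > 1 the Beta mode is (α−1)/(α+β−2). With α+β = 4, the mode is (α−1)/2.
Set (α−1)/2 = 0.16 → α = 1 + 0.16·2 = 1.32.
β = 4 − α = 2.68.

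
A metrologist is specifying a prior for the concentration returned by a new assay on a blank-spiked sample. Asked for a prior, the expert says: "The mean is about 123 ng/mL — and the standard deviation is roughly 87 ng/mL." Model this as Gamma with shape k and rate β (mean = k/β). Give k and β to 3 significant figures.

For Gamma(k, rate β): mean = k/β, variance = k/β², so CV = 1/√k.
CV = SD/mean = 87/123 = 0.7073, hence k = 1/CV² = 2.
Then β = k/mean = 2/123 = 0.0163.

k ≈ 2, β ≈ 0.0163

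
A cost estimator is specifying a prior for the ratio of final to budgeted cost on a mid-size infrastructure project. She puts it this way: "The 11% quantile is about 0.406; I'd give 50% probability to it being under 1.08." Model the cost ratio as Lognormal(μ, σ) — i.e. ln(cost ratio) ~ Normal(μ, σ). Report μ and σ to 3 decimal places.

μ ≈ 0.077, σ ≈ 0.798

If T ~ Lognormal(μ,σ) then ln T ~ Normal(μ,σ), so the p-quantile of ln T is μ + z_p·σ.
ln(0.406) = -0.9014 and ln(1.08) = 0.07696; z_{0.11} = -1.227, z_{0.5} = 0.
σ = (0.07696 − -0.9014)/(0 − (-1.227)) = 0.798.
μ = -0.9014 − (-1.227)·0.798 = 0.077.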